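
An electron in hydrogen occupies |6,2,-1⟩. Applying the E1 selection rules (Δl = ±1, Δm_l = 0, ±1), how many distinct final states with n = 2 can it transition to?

2

E1 requires Δl = ±1, so l_f ∈ {1, 3}; with 0 ≤ l_f ≤ n_f−1 = 1, the allowed l_f values are {1}.
For l_f = 1: m_f ∈ {m_i−1, m_i, m_i+1} ∩ [−1, 1] = {-1, 0} → 2 states.
Total: 2.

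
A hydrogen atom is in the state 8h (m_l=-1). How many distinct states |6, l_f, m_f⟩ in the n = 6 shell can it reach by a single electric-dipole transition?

E1 requires Δl = ±1, so l_f ∈ {4, 6}; with 0 ≤ l_f ≤ n_f−1 = 5, the allowed l_f values are {4}.
For l_f = 4: m_f ∈ {m_i−1, m_i, m_i+1} ∩ [−4, 4] = {-2, -1, 0} → 3 states.
Total: 3.

3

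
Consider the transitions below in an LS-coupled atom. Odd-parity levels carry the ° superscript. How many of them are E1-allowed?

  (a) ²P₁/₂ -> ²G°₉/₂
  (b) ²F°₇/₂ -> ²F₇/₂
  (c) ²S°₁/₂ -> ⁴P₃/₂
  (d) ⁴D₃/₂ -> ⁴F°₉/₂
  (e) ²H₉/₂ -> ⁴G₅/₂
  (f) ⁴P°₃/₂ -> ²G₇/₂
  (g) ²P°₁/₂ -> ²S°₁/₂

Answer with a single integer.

1

(a) forbidden (ΔL, ΔJ fail)
(b) allowed
(c) forbidden (ΔS fails)
(d) forbidden (ΔJ fails)
(e) forbidden (parity, ΔS, ΔJ fail)
(f) forbidden (ΔS, ΔL, ΔJ fail)
(g) forbidden (parity fails)
Total allowed: 1 of 7.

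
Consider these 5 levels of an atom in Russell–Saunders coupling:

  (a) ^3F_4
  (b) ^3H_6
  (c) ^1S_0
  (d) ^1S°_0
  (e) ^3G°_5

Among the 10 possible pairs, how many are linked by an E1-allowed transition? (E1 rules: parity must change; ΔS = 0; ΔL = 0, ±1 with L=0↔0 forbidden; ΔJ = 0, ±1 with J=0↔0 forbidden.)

(a)–(b): forbidden (parity, ΔL, ΔJ).
(a)–(c): forbidden (parity, ΔS, ΔL, ΔJ).
(a)–(d): forbidden (ΔS, ΔL, ΔJ).
(a)–(e): allowed.
(b)–(c): forbidden (parity, ΔS, ΔL, ΔJ).
(b)–(d): forbidden (ΔS, ΔL, ΔJ).
(b)–(e): allowed.
(c)–(d): forbidden (ΔL, ΔJ).
(c)–(e): forbidden (ΔS, ΔL, ΔJ).
(d)–(e): forbidden (parity, ΔS, ΔL, ΔJ).
Allowed pairs: 2 of 10.

2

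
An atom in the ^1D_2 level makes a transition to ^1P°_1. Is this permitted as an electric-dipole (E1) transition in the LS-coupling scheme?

Initial level: S=0, L=2, J=2, parity even. Final level: S=0, L=1, J=1, parity odd.
ΔL = 0, ±1 (not L=0↔0): L: 2 → 1, ΔL = -1 — ✓.
ΔJ = 0, ±1 (not J=0↔0): J: 2 → 1, ΔJ = -1 — ✓.
ΔS = 0: S: 0 → 0 — ✓.
Parity must change: even → odd — ✓.
All four E1 rules are satisfied.

allowed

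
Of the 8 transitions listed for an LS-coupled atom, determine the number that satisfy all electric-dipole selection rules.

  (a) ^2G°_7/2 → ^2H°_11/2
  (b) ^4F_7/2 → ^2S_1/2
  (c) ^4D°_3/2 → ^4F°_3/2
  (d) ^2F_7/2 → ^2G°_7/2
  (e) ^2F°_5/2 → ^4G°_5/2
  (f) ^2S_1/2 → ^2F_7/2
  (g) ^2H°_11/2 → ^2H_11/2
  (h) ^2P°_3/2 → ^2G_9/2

(a) forbidden (parity, ΔJ fail)
(b) forbidden (parity, ΔS, ΔL, ΔJ fail)
(c) forbidden (parity fails)
(d) allowed
(e) forbidden (parity, ΔS fail)
(f) forbidden (parity, ΔL, ΔJ fail)
(g) allowed
(h) forbidden (ΔL, ΔJ fail)
Total allowed: 2 of 8.

2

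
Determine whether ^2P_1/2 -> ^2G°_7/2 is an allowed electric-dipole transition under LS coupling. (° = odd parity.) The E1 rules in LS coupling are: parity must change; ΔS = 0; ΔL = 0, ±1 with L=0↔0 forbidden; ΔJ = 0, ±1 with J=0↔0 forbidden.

forbidden

Parity must change: even → odd — satisfied.
ΔS = 0: S: 1/2 → 1/2 — satisfied.
ΔL = 0, ±1 (not L=0↔0): L: 1 → 4, ΔL = +3 — violated.
ΔJ = 0, ±1 (not J=0↔0): J: 1/2 → 7/2, ΔJ = +3 — violated.
Rule(s) violated: ΔL, ΔJ.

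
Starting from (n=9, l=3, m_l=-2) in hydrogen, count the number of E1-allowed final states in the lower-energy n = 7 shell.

E1 requires Δl = ±1, so l_f ∈ {2, 4}; with 0 ≤ l_f ≤ n_f−1 = 6, the allowed l_f values are {2, 4}.
For l_f = 2: m_f ∈ {m_i−1, m_i, m_i+1} ∩ [−2, 2] = {-2, -1} → 2 states.
For l_f = 4: m_f ∈ {m_i−1, m_i, m_i+1} ∩ [−4, 4] = {-3, -2, -1} → 3 states.
Total: 5.

5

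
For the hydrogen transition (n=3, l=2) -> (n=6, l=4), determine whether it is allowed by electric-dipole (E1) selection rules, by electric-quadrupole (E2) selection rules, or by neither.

Δl = 4 − 2 = +2; l_i + l_f = 6.
E1 (Δl = ±1): not satisfied.
E2 (Δl = 0,±2, l_i+l_f ≥ 2): satisfied.

E2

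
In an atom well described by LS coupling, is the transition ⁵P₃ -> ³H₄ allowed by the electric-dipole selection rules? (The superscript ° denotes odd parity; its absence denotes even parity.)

Reading off the term symbols: S 2→1, L 1→5, J 3→4, parity even→even.
Parity must change: even → even — fails.
ΔS = 0: S: 2 → 1 — fails.
ΔL = 0, ±1 (not L=0↔0): L: 1 → 5, ΔL = +4 — fails.
ΔJ = 0, ±1 (not J=0↔0): J: 3 → 4, ΔJ = +1 — ok.
Rule(s) violated: parity, ΔS, ΔL.

forbidden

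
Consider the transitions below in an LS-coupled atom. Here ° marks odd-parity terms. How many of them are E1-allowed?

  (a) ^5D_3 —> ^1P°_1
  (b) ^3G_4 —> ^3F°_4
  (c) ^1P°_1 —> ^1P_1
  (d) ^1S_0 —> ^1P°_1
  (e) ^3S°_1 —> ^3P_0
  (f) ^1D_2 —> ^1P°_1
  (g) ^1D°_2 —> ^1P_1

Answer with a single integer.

(a) forbidden (ΔS, ΔJ fail)
(b) allowed
(c) allowed
(d) allowed
(e) allowed
(f) allowed
(g) allowed
Total allowed: 6 of 7.

6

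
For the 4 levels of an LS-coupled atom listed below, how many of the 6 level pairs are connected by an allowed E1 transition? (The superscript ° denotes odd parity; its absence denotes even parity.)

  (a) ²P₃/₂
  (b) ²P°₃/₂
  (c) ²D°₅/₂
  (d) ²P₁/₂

(a)–(b): allowed.
(a)–(c): allowed.
(a)–(d): forbidden (parity).
(b)–(c): forbidden (parity).
(b)–(d): allowed.
(c)–(d): forbidden (ΔJ).
Allowed pairs: 3 of 6.

3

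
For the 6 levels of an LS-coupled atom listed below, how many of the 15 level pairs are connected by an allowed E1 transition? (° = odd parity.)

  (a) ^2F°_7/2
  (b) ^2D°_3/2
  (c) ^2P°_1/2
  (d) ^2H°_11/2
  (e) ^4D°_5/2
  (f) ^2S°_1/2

(a)–(b): forbidden (parity, ΔJ).
(a)–(c): forbidden (parity, ΔL, ΔJ).
(a)–(d): forbidden (parity, ΔL, ΔJ).
(a)–(e): forbidden (parity, ΔS).
(a)–(f): forbidden (parity, ΔL, ΔJ).
(b)–(c): forbidden (parity).
(b)–(d): forbidden (parity, ΔL, ΔJ).
(b)–(e): forbidden (parity, ΔS).
(b)–(f): forbidden (parity, ΔL).
(c)–(d): forbidden (parity, ΔL, ΔJ).
(c)–(e): forbidden (parity, ΔS, ΔJ).
(c)–(f): forbidden (parity).
(d)–(e): forbidden (parity, ΔS, ΔL, ΔJ).
(d)–(f): forbidden (parity, ΔL, ΔJ).
(e)–(f): forbidden (parity, ΔS, ΔL, ΔJ).
Allowed pairs: 0 of 15.

0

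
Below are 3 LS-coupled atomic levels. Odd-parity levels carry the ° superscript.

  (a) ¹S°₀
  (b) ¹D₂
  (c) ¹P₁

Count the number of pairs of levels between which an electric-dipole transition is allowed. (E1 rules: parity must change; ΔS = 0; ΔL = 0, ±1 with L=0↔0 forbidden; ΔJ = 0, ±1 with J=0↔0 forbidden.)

(a)–(b): forbidden (ΔL, ΔJ).
(a)–(c): allowed.
(b)–(c): forbidden (parity).
Allowed pairs: 1 of 3.

1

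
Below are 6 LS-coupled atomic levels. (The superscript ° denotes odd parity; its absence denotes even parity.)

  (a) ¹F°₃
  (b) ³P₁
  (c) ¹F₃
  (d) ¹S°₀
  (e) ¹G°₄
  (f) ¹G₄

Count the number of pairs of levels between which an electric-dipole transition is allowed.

(a)–(b): forbidden (ΔS, ΔL, ΔJ).
(a)–(c): allowed.
(a)–(d): forbidden (parity, ΔL, ΔJ).
(a)–(e): forbidden (parity).
(a)–(f): allowed.
(b)–(c): forbidden (parity, ΔS, ΔL, ΔJ).
(b)–(d): forbidden (ΔS).
(b)–(e): forbidden (ΔS, ΔL, ΔJ).
(b)–(f): forbidden (parity, ΔS, ΔL, ΔJ).
(c)–(d): forbidden (ΔL, ΔJ).
(c)–(e): allowed.
(c)–(f): forbidden (parity).
(d)–(e): forbidden (parity, ΔL, ΔJ).
(d)–(f): forbidden (ΔL, ΔJ).
(e)–(f): allowed.
Allowed pairs: 4 of 15.

4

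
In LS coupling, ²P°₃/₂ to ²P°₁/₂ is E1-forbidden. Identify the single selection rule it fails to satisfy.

parity

Reading off the term symbols: S 1/2→1/2, L 1→1, J 3/2→1/2, parity odd→odd.
Parity must change: odd → odd — fails.
ΔS = 0: S: 1/2 → 1/2 — passes.
ΔL = 0, ±1 (not L=0↔0): L: 1 → 1, ΔL = +0 — passes.
ΔJ = 0, ±1 (not J=0↔0): J: 3/2 → 1/2, ΔJ = -1 — passes.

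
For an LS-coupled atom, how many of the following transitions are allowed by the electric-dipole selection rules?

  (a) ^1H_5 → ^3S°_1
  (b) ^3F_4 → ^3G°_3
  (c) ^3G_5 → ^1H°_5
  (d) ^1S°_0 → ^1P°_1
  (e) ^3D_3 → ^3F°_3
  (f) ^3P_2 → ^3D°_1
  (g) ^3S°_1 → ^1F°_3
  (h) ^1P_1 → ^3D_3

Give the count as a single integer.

(a) forbidden (ΔS, ΔL, ΔJ fail)
(b) allowed
(c) forbidden (ΔS fails)
(d) forbidden (parity fails)
(e) allowed
(f) allowed
(g) forbidden (parity, ΔS, ΔL, ΔJ fail)
(h) forbidden (parity, ΔS, ΔJ fail)
Total allowed: 3 of 8.

3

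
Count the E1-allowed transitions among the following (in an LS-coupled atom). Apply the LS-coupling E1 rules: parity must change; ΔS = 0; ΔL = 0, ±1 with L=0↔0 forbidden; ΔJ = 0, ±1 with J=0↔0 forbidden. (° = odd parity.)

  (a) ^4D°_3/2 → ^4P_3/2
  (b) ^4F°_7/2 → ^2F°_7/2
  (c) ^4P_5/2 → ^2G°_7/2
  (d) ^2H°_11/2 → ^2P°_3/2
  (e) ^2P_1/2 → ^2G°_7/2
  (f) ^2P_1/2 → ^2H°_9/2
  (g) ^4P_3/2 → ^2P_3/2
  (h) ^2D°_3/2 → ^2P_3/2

(a) allowed
(b) forbidden (parity, ΔS fail)
(c) forbidden (ΔS, ΔL fail)
(d) forbidden (parity, ΔL, ΔJ fail)
(e) forbidden (ΔL, ΔJ fail)
(f) forbidden (ΔL, ΔJ fail)
(g) forbidden (parity, ΔS fail)
(h) allowed
Total allowed: 2 of 8.

2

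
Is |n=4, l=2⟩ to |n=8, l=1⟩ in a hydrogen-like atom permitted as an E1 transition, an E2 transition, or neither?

Δl = 1 − 2 = -1; l_i + l_f = 3.
E1 (Δl = ±1): satisfied.
E2 (Δl = 0,±2, l_i+l_f ≥ 2): not satisfied.

E1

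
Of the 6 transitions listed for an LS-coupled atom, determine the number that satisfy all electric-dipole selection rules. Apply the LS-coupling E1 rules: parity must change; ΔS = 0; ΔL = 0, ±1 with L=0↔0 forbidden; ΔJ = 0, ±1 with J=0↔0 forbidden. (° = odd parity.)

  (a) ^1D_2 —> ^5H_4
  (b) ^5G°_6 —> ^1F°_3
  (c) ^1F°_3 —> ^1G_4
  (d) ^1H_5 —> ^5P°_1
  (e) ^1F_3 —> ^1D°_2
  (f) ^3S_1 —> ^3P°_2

(a) forbidden (parity, ΔS, ΔL, ΔJ fail)
(b) forbidden (parity, ΔS, ΔJ fail)
(c) allowed
(d) forbidden (ΔS, ΔL, ΔJ fail)
(e) allowed
(f) allowed
Total allowed: 3 of 6.

3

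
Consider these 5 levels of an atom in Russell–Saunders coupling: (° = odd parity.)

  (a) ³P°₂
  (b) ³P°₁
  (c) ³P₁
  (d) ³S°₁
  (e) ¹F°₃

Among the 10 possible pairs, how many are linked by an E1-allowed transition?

(a)–(b): forbidden (parity).
(a)–(c): allowed.
(a)–(d): forbidden (parity).
(a)–(e): forbidden (parity, ΔS, ΔL).
(b)–(c): allowed.
(b)–(d): forbidden (parity).
(b)–(e): forbidden (parity, ΔS, ΔL, ΔJ).
(c)–(d): allowed.
(c)–(e): forbidden (ΔS, ΔL, ΔJ).
(d)–(e): forbidden (parity, ΔS, ΔL, ΔJ).
Allowed pairs: 3 of 10.

3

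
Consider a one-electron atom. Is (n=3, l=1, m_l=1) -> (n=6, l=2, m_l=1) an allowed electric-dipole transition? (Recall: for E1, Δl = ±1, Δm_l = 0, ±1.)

allowed

l: 1 → 2 (Δl = +1). Δl = ±1 satisfied.
Δm_l = 1 − (1) = +0. E1 requires Δm_l = 0, ±1: satisfied.
All E1 selection rules are satisfied.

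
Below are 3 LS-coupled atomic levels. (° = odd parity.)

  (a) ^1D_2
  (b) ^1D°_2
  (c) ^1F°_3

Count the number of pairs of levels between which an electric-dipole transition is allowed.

(a)–(b): allowed.
(a)–(c): allowed.
(b)–(c): forbidden (parity).
Allowed pairs: 2 of 3.

2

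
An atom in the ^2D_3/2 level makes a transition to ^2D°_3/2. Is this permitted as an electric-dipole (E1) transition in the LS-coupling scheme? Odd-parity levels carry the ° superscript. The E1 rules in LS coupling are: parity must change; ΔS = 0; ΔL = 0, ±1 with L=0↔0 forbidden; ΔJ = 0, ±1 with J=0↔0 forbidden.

Initial level: S=1/2, L=2, J=3/2, parity even. Final level: S=1/2, L=2, J=3/2, parity odd.
Parity must change: even → odd — passes.
ΔS = 0: S: 1/2 → 1/2 — passes.
ΔJ = 0, ±1 (not J=0↔0): J: 3/2 → 3/2, ΔJ = +0 — passes.
ΔL = 0, ±1 (not L=0↔0): L: 2 → 2, ΔL = +0 — passes.
All four E1 rules are satisfied.

allowed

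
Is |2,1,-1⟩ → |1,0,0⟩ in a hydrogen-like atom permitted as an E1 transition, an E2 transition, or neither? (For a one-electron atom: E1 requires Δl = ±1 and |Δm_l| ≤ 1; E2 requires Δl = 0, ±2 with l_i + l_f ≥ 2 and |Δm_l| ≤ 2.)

Δl = 0 − 1 = -1; l_i + l_f = 1.
Δm_l = +1.
E1 (Δl = ±1, |Δm_l| ≤ 1): satisfied.
E2 (Δl = 0,±2, l_i+l_f ≥ 2, |Δm_l| ≤ 2): not satisfied.

E1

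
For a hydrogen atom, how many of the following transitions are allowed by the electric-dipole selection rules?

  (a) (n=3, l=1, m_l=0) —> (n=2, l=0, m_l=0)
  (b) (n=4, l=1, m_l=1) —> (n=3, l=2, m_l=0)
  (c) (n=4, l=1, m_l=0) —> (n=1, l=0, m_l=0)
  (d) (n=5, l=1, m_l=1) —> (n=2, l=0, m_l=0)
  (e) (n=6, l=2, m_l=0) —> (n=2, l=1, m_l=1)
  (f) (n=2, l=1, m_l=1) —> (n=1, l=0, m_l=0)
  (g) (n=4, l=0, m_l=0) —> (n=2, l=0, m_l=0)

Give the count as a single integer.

6

(a) allowed
(b) allowed
(c) allowed
(d) allowed
(e) allowed
(f) allowed
(g) forbidden — Δl = +0 (E1 requires Δl = ±1)
Total allowed: 6 of 7.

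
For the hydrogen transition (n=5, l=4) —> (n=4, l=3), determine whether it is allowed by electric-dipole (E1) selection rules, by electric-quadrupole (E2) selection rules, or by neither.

Δl = 3 − 4 = -1; l_i + l_f = 7.
E1 (Δl = ±1): satisfied.
E2 (Δl = 0,±2, l_i+l_f ≥ 2): not satisfied.

E1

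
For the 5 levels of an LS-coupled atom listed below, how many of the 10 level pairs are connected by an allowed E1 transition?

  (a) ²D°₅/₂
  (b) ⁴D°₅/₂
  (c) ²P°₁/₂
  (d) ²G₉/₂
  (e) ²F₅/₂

(a)–(b): forbidden (parity, ΔS).
(a)–(c): forbidden (parity, ΔJ).
(a)–(d): forbidden (ΔL, ΔJ).
(a)–(e): allowed.
(b)–(c): forbidden (parity, ΔS, ΔJ).
(b)–(d): forbidden (ΔS, ΔL, ΔJ).
(b)–(e): forbidden (ΔS).
(c)–(d): forbidden (ΔL, ΔJ).
(c)–(e): forbidden (ΔL, ΔJ).
(d)–(e): forbidden (parity, ΔJ).
Allowed pairs: 1 of 10.

1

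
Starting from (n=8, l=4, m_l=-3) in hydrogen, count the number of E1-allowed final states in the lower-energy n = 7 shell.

E1 requires Δl = ±1, so l_f ∈ {3, 5}; with 0 ≤ l_f ≤ n_f−1 = 6, the allowed l_f values are {3, 5}.
For l_f = 3: m_f ∈ {m_i−1, m_i, m_i+1} ∩ [−3, 3] = {-3, -2} → 2 states.
For l_f = 5: m_f ∈ {m_i−1, m_i, m_i+1} ∩ [−5, 5] = {-4, -3, -2} → 3 states.
Total: 5.

5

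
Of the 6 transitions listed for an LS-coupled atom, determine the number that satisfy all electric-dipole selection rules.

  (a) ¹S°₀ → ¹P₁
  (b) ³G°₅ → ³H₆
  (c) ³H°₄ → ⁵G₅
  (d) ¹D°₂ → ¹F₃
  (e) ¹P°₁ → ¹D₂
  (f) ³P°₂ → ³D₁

5

(a) allowed
(b) allowed
(c) forbidden (ΔS fails)
(d) allowed
(e) allowed
(f) allowed
Total allowed: 5 of 6.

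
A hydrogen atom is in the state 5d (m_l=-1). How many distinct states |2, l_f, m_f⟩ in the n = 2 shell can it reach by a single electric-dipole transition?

2

E1 requires Δl = ±1, so l_f ∈ {1, 3}; with 0 ≤ l_f ≤ n_f−1 = 1, the allowed l_f values are {1}.
For l_f = 1: m_f ∈ {m_i−1, m_i, m_i+1} ∩ [−1, 1] = {-1, 0} → 2 states.
Total: 2.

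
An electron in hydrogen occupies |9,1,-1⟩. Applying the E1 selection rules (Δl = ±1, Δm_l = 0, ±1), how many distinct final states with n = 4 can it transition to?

4

E1 requires Δl = ±1, so l_f ∈ {0, 2}; with 0 ≤ l_f ≤ n_f−1 = 3, the allowed l_f values are {0, 2}.
For l_f = 0: m_f ∈ {m_i−1, m_i, m_i+1} ∩ [−0, 0] = {0} → 1 state.
For l_f = 2: m_f ∈ {m_i−1, m_i, m_i+1} ∩ [−2, 2] = {-2, -1, 0} → 3 states.
Total: 4.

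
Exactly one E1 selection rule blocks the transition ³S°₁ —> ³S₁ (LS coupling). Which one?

Initial level: S=1, L=0, J=1, parity odd. Final level: S=1, L=0, J=1, parity even.
ΔJ = 0, ±1 (not J=0↔0): J: 1 → 1, ΔJ = +0 — ✓.
Parity must change: odd → even — ✓.
ΔL = 0, ±1 (not L=0↔0): L: 0 → 0, ΔL = +0 — ✗.
ΔS = 0: S: 1 → 1 — ✓.

the L=0 ↔ L=0 exclusion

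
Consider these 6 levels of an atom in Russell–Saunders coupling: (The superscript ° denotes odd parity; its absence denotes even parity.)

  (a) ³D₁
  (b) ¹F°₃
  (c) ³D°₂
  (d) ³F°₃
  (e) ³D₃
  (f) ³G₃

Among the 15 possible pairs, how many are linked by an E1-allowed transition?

(a)–(b): forbidden (ΔS, ΔJ).
(a)–(c): allowed.
(a)–(d): forbidden (ΔJ).
(a)–(e): forbidden (parity, ΔJ).
(a)–(f): forbidden (parity, ΔL, ΔJ).
(b)–(c): forbidden (parity, ΔS).
(b)–(d): forbidden (parity, ΔS).
(b)–(e): forbidden (ΔS).
(b)–(f): forbidden (ΔS).
(c)–(d): forbidden (parity).
(c)–(e): allowed.
(c)–(f): forbidden (ΔL).
(d)–(e): allowed.
(d)–(f): allowed.
(e)–(f): forbidden (parity, ΔL).
Allowed pairs: 4 of 15.

4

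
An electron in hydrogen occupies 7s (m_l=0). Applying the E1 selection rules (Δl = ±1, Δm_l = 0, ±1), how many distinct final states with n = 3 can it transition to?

E1 requires Δl = ±1, so l_f ∈ {-1, 1}; with 0 ≤ l_f ≤ n_f−1 = 2, the allowed l_f values are {1}.
For l_f = 1: m_f ∈ {m_i−1, m_i, m_i+1} ∩ [−1, 1] = {-1, 0, 1} → 3 states.
Total: 3.

3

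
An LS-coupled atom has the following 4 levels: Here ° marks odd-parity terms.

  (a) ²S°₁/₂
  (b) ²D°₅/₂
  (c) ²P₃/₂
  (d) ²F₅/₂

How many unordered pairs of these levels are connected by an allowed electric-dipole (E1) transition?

3

(a)–(b): forbidden (parity, ΔL, ΔJ).
(a)–(c): allowed.
(a)–(d): forbidden (ΔL, ΔJ).
(b)–(c): allowed.
(b)–(d): allowed.
(c)–(d): forbidden (parity, ΔL).
Allowed pairs: 3 of 6.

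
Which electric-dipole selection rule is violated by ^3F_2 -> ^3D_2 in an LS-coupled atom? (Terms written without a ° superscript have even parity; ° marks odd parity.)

Parity must change: even → even — fails.
ΔS = 0: S: 1 → 1 — passes.
ΔL = 0, ±1 (not L=0↔0): L: 3 → 2, ΔL = -1 — passes.
ΔJ = 0, ±1 (not J=0↔0): J: 2 → 2, ΔJ = +0 — passes.

parity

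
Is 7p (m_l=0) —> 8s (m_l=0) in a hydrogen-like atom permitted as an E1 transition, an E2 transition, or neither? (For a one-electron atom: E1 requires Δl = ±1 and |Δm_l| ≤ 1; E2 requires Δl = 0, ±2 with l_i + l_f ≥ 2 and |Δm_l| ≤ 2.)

Δl = 0 − 1 = -1; l_i + l_f = 1.
Δm_l = +0.
E1 (Δl = ±1, |Δm_l| ≤ 1): satisfied.
E2 (Δl = 0,±2, l_i+l_f ≥ 2, |Δm_l| ≤ 2): not satisfied.

E1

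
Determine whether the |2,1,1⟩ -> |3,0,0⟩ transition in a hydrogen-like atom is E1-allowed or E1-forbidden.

allowed

l: 1 → 0 (Δl = -1). Δl = ±1 ok.
Δm_l = 0 − (1) = -1. E1 requires Δm_l = 0, ±1: ok.
All E1 selection rules are satisfied.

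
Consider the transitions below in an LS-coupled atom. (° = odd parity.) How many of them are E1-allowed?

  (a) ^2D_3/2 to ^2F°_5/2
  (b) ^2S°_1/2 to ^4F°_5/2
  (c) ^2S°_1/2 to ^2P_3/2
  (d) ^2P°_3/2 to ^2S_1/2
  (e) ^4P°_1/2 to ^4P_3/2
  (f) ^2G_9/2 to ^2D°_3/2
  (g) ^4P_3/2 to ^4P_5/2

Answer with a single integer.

(a) allowed
(b) forbidden (parity, ΔS, ΔL, ΔJ fail)
(c) allowed
(d) allowed
(e) allowed
(f) forbidden (ΔL, ΔJ fail)
(g) forbidden (parity fails)
Total allowed: 4 of 7.

4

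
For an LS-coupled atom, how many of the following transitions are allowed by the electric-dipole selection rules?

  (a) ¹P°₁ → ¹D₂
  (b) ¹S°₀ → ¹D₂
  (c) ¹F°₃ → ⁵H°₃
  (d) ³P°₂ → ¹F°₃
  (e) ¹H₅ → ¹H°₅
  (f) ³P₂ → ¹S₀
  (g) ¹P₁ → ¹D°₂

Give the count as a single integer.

3

(a) allowed
(b) forbidden (ΔL, ΔJ fail)
(c) forbidden (parity, ΔS, ΔL fail)
(d) forbidden (parity, ΔS, ΔL fail)
(e) allowed
(f) forbidden (parity, ΔS, ΔJ fail)
(g) allowed
Total allowed: 3 of 7.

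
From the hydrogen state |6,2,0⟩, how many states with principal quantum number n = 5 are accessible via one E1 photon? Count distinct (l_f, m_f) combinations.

6

E1 requires Δl = ±1, so l_f ∈ {1, 3}; with 0 ≤ l_f ≤ n_f−1 = 4, the allowed l_f values are {1, 3}.
For l_f = 1: m_f ∈ {m_i−1, m_i, m_i+1} ∩ [−1, 1] = {-1, 0, 1} → 3 states.
For l_f = 3: m_f ∈ {m_i−1, m_i, m_i+1} ∩ [−3, 3] = {-1, 0, 1} → 3 states.
Total: 6.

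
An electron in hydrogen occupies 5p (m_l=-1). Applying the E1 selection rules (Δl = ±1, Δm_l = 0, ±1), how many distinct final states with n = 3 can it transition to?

4

E1 requires Δl = ±1, so l_f ∈ {0, 2}; with 0 ≤ l_f ≤ n_f−1 = 2, the allowed l_f values are {0, 2}.
For l_f = 0: m_f ∈ {m_i−1, m_i, m_i+1} ∩ [−0, 0] = {0} → 1 state.
For l_f = 2: m_f ∈ {m_i−1, m_i, m_i+1} ∩ [−2, 2] = {-2, -1, 0} → 3 states.
Total: 4.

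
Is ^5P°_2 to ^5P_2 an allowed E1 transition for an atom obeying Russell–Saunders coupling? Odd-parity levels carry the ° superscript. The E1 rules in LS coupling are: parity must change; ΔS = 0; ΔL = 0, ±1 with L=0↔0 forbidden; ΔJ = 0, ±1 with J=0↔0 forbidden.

Parity must change: odd → even — ✓.
ΔS = 0: S: 2 → 2 — ✓.
ΔL = 0, ±1 (not L=0↔0): L: 1 → 1, ΔL = +0 — ✓.
ΔJ = 0, ±1 (not J=0↔0): J: 2 → 2, ΔJ = +0 — ✓.
All four E1 rules are satisfied.

allowed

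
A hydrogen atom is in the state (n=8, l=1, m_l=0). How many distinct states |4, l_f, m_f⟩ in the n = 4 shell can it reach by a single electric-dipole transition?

E1 requires Δl = ±1, so l_f ∈ {0, 2}; with 0 ≤ l_f ≤ n_f−1 = 3, the allowed l_f values are {0, 2}.
For l_f = 0: m_f ∈ {m_i−1, m_i, m_i+1} ∩ [−0, 0] = {0} → 1 state.
For l_f = 2: m_f ∈ {m_i−1, m_i, m_i+1} ∩ [−2, 2] = {-1, 0, 1} → 3 states.
Total: 4.

4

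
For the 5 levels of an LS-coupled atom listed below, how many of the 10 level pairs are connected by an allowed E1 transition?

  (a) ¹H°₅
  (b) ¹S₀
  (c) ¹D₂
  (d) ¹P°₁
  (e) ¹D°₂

3

(a)–(b): forbidden (ΔL, ΔJ).
(a)–(c): forbidden (ΔL, ΔJ).
(a)–(d): forbidden (parity, ΔL, ΔJ).
(a)–(e): forbidden (parity, ΔL, ΔJ).
(b)–(c): forbidden (parity, ΔL, ΔJ).
(b)–(d): allowed.
(b)–(e): forbidden (ΔL, ΔJ).
(c)–(d): allowed.
(c)–(e): allowed.
(d)–(e): forbidden (parity).
Allowed pairs: 3 of 10.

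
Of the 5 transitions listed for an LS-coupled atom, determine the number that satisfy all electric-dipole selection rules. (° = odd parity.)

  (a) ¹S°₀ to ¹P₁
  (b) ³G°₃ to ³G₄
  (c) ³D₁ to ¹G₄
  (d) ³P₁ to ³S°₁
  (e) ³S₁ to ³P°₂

4

(a) allowed
(b) allowed
(c) forbidden (parity, ΔS, ΔL, ΔJ fail)
(d) allowed
(e) allowed
Total allowed: 4 of 5.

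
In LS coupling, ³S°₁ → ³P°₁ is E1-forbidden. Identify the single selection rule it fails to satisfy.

Initial level: S=1, L=0, J=1, parity odd. Final level: S=1, L=1, J=1, parity odd.
Parity must change: odd → odd — violated.
ΔS = 0: S: 1 → 1 — satisfied.
ΔL = 0, ±1 (not L=0↔0): L: 0 → 1, ΔL = +1 — satisfied.
ΔJ = 0, ±1 (not J=0↔0): J: 1 → 1, ΔJ = +0 — satisfied.

parity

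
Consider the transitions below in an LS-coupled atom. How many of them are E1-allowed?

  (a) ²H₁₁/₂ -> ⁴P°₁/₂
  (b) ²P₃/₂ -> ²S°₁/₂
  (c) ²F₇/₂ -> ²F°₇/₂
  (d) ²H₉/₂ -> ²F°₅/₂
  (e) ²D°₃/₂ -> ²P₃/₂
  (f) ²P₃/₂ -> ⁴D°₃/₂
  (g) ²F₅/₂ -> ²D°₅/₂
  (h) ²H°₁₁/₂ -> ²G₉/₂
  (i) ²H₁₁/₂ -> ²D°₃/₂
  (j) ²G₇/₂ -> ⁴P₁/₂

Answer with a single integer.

5

(a) forbidden (ΔS, ΔL, ΔJ fail)
(b) allowed
(c) allowed
(d) forbidden (ΔL, ΔJ fail)
(e) allowed
(f) forbidden (ΔS fails)
(g) allowed
(h) allowed
(i) forbidden (ΔL, ΔJ fail)
(j) forbidden (parity, ΔS, ΔL, ΔJ fail)
Total allowed: 5 of 10.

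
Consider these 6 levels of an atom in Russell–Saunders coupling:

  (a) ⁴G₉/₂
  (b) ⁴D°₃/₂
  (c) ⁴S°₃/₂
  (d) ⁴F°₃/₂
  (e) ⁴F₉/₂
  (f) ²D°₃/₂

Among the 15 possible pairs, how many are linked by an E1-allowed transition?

(a)–(b): forbidden (ΔL, ΔJ).
(a)–(c): forbidden (ΔL, ΔJ).
(a)–(d): forbidden (ΔJ).
(a)–(e): forbidden (parity).
(a)–(f): forbidden (ΔS, ΔL, ΔJ).
(b)–(c): forbidden (parity, ΔL).
(b)–(d): forbidden (parity).
(b)–(e): forbidden (ΔJ).
(b)–(f): forbidden (parity, ΔS).
(c)–(d): forbidden (parity, ΔL).
(c)–(e): forbidden (ΔL, ΔJ).
(c)–(f): forbidden (parity, ΔS, ΔL).
(d)–(e): forbidden (ΔJ).
(d)–(f): forbidden (parity, ΔS).
(e)–(f): forbidden (ΔS, ΔJ).
Allowed pairs: 0 of 15.

0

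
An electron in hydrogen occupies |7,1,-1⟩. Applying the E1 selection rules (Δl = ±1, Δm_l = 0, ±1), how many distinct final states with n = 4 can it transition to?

E1 requires Δl = ±1, so l_f ∈ {0, 2}; with 0 ≤ l_f ≤ n_f−1 = 3, the allowed l_f values are {0, 2}.
For l_f = 0: m_f ∈ {m_i−1, m_i, m_i+1} ∩ [−0, 0] = {0} → 1 state.
For l_f = 2: m_f ∈ {m_i−1, m_i, m_i+1} ∩ [−2, 2] = {-2, -1, 0} → 3 states.
Total: 4.

4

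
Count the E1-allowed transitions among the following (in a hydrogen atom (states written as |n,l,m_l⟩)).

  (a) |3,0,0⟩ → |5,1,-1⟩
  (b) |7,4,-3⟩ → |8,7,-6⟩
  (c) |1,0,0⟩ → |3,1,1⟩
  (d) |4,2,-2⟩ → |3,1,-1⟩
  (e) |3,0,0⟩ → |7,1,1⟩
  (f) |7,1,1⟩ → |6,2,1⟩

(a) allowed
(b) forbidden — Δl = +3 (E1 requires Δl = ±1); Δm_l = -3 (E1 requires Δm_l = 0, ±1)
(c) allowed
(d) allowed
(e) allowed
(f) allowed
Total allowed: 5 of 6.

5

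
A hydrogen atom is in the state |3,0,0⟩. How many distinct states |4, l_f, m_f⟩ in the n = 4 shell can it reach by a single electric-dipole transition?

E1 requires Δl = ±1, so l_f ∈ {-1, 1}; with 0 ≤ l_f ≤ n_f−1 = 3, the allowed l_f values are {1}.
For l_f = 1: m_f ∈ {m_i−1, m_i, m_i+1} ∩ [−1, 1] = {-1, 0, 1} → 3 states.
Total: 3.

3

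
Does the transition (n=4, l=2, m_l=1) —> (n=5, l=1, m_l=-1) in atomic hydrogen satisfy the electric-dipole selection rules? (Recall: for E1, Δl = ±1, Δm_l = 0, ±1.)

Δl = 1 − 2 = -1; the E1 rule Δl = ±1 is ✓.
Δm_l = -1 − (1) = -2. E1 requires Δm_l = 0, ±1: ✗.
The transition is electric-dipole forbidden.

forbidden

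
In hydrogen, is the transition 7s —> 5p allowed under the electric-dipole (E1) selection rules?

allowed

Initial l = 0, final l = 1, so Δl = +1. E1 requires Δl = ±1: ✓.
All E1 selection rules are satisfied.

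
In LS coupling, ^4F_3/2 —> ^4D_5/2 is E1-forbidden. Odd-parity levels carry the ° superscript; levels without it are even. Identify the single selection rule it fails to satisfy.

parity

Reading off the term symbols: S 3/2→3/2, L 3→2, J 3/2→5/2, parity even→even.
ΔL = 0, ±1 (not L=0↔0): L: 3 → 2, ΔL = -1 — passes.
Parity must change: even → even — fails.
ΔJ = 0, ±1 (not J=0↔0): J: 3/2 → 5/2, ΔJ = +1 — passes.
ΔS = 0: S: 3/2 → 3/2 — passes.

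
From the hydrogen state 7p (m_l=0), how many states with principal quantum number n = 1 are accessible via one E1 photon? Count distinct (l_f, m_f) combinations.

E1 requires Δl = ±1, so l_f ∈ {0, 2}; with 0 ≤ l_f ≤ n_f−1 = 0, the allowed l_f values are {0}.
For l_f = 0: m_f ∈ {m_i−1, m_i, m_i+1} ∩ [−0, 0] = {0} → 1 state.
Total: 1.

1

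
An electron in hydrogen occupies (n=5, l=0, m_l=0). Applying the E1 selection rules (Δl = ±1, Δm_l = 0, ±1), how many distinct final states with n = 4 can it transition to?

E1 requires Δl = ±1, so l_f ∈ {-1, 1}; with 0 ≤ l_f ≤ n_f−1 = 3, the allowed l_f values are {1}.
For l_f = 1: m_f ∈ {m_i−1, m_i, m_i+1} ∩ [−1, 1] = {-1, 0, 1} → 3 states.
Total: 3.

3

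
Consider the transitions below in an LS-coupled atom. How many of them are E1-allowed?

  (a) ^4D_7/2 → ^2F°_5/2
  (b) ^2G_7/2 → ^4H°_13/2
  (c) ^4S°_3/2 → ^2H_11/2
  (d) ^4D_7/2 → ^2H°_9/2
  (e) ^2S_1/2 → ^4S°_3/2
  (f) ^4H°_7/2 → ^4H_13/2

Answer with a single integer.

(a) forbidden (ΔS fails)
(b) forbidden (ΔS, ΔJ fail)
(c) forbidden (ΔS, ΔL, ΔJ fail)
(d) forbidden (ΔS, ΔL fail)
(e) forbidden (ΔS, ΔL fail)
(f) forbidden (ΔJ fails)
Total allowed: 0 of 6.

0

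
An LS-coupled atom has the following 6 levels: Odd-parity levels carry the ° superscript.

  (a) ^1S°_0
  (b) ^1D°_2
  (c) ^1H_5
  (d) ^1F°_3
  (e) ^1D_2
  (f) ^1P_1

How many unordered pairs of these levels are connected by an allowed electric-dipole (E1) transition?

4

(a)–(b): forbidden (parity, ΔL, ΔJ).
(a)–(c): forbidden (ΔL, ΔJ).
(a)–(d): forbidden (parity, ΔL, ΔJ).
(a)–(e): forbidden (ΔL, ΔJ).
(a)–(f): allowed.
(b)–(c): forbidden (ΔL, ΔJ).
(b)–(d): forbidden (parity).
(b)–(e): allowed.
(b)–(f): allowed.
(c)–(d): forbidden (ΔL, ΔJ).
(c)–(e): forbidden (parity, ΔL, ΔJ).
(c)–(f): forbidden (parity, ΔL, ΔJ).
(d)–(e): allowed.
(d)–(f): forbidden (ΔL, ΔJ).
(e)–(f): forbidden (parity).
Allowed pairs: 4 of 15.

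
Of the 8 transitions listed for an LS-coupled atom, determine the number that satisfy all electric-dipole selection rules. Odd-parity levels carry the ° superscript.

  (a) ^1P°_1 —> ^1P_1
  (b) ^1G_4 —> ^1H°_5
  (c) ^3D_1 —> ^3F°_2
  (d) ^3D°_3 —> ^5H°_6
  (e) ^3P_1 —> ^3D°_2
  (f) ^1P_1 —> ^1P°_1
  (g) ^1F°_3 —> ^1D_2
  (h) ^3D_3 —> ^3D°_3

7

(a) allowed
(b) allowed
(c) allowed
(d) forbidden (parity, ΔS, ΔL, ΔJ fail)
(e) allowed
(f) allowed
(g) allowed
(h) allowed
Total allowed: 7 of 8.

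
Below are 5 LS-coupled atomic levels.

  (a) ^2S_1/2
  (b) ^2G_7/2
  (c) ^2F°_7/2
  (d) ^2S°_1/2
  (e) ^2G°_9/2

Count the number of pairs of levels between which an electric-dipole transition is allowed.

(a)–(b): forbidden (parity, ΔL, ΔJ).
(a)–(c): forbidden (ΔL, ΔJ).
(a)–(d): forbidden (ΔL).
(a)–(e): forbidden (ΔL, ΔJ).
(b)–(c): allowed.
(b)–(d): forbidden (ΔL, ΔJ).
(b)–(e): allowed.
(c)–(d): forbidden (parity, ΔL, ΔJ).
(c)–(e): forbidden (parity).
(d)–(e): forbidden (parity, ΔL, ΔJ).
Allowed pairs: 2 of 10.

2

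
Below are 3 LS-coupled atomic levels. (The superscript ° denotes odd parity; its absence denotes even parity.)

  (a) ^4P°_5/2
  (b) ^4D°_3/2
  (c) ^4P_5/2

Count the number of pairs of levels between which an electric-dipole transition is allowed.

2

(a)–(b): forbidden (parity).
(a)–(c): allowed.
(b)–(c): allowed.
Allowed pairs: 2 of 3.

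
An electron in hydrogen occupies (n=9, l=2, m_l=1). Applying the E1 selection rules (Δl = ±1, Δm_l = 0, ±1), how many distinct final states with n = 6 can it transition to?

E1 requires Δl = ±1, so l_f ∈ {1, 3}; with 0 ≤ l_f ≤ n_f−1 = 5, the allowed l_f values are {1, 3}.
For l_f = 1: m_f ∈ {m_i−1, m_i, m_i+1} ∩ [−1, 1] = {0, 1} → 2 states.
For l_f = 3: m_f ∈ {m_i−1, m_i, m_i+1} ∩ [−3, 3] = {0, 1, 2} → 3 states.
Total: 5.

5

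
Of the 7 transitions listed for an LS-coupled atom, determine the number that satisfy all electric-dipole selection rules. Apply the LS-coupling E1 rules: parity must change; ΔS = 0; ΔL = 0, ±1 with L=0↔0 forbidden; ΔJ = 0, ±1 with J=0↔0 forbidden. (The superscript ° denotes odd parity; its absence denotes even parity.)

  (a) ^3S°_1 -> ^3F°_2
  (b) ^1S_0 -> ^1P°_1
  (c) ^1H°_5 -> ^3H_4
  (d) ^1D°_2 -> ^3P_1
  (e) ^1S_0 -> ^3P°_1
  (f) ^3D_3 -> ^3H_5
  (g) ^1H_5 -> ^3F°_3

(a) forbidden (parity, ΔL fail)
(b) allowed
(c) forbidden (ΔS fails)
(d) forbidden (ΔS fails)
(e) forbidden (ΔS fails)
(f) forbidden (parity, ΔL, ΔJ fail)
(g) forbidden (ΔS, ΔL, ΔJ fail)
Total allowed: 1 of 7.

1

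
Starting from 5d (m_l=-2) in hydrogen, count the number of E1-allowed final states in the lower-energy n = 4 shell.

4

E1 requires Δl = ±1, so l_f ∈ {1, 3}; with 0 ≤ l_f ≤ n_f−1 = 3, the allowed l_f values are {1, 3}.
For l_f = 1: m_f ∈ {m_i−1, m_i, m_i+1} ∩ [−1, 1] = {-1} → 1 state.
For l_f = 3: m_f ∈ {m_i−1, m_i, m_i+1} ∩ [−3, 3] = {-3, -2, -1} → 3 states.
Total: 4.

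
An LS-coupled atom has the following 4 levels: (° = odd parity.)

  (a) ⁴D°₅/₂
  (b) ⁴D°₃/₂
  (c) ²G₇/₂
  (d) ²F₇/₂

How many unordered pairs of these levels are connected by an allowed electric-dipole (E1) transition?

0

(a)–(b): forbidden (parity).
(a)–(c): forbidden (ΔS, ΔL).
(a)–(d): forbidden (ΔS).
(b)–(c): forbidden (ΔS, ΔL, ΔJ).
(b)–(d): forbidden (ΔS, ΔJ).
(c)–(d): forbidden (parity).
Allowed pairs: 0 of 6.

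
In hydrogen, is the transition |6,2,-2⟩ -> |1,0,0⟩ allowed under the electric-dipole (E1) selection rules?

l: 2 → 0 (Δl = -2). Δl = ±1 violated.
m_l: -2 → 0 (Δm_l = +2). |Δm_l| ≤ 1 violated.
The transition is electric-dipole forbidden.

forbidden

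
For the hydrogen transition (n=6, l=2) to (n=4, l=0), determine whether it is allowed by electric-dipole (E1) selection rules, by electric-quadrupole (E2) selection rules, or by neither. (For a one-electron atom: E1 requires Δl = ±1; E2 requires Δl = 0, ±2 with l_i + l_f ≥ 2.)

Δl = 0 − 2 = -2; l_i + l_f = 2.
E1 (Δl = ±1): not satisfied.
E2 (Δl = 0,±2, l_i+l_f ≥ 2): satisfied.

E2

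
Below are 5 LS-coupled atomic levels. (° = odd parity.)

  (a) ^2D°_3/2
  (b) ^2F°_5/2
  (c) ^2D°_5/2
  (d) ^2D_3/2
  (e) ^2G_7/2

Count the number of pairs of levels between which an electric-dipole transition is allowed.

(a)–(b): forbidden (parity).
(a)–(c): forbidden (parity).
(a)–(d): allowed.
(a)–(e): forbidden (ΔL, ΔJ).
(b)–(c): forbidden (parity).
(b)–(d): allowed.
(b)–(e): allowed.
(c)–(d): allowed.
(c)–(e): forbidden (ΔL).
(d)–(e): forbidden (parity, ΔL, ΔJ).
Allowed pairs: 4 of 10.

4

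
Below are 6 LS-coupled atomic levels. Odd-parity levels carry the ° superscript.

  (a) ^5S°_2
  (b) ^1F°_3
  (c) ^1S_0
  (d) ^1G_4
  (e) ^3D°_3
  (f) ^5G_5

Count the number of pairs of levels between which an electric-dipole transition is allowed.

(a)–(b): forbidden (parity, ΔS, ΔL).
(a)–(c): forbidden (ΔS, ΔL, ΔJ).
(a)–(d): forbidden (ΔS, ΔL, ΔJ).
(a)–(e): forbidden (parity, ΔS, ΔL).
(a)–(f): forbidden (ΔL, ΔJ).
(b)–(c): forbidden (ΔL, ΔJ).
(b)–(d): allowed.
(b)–(e): forbidden (parity, ΔS).
(b)–(f): forbidden (ΔS, ΔJ).
(c)–(d): forbidden (parity, ΔL, ΔJ).
(c)–(e): forbidden (ΔS, ΔL, ΔJ).
(c)–(f): forbidden (parity, ΔS, ΔL, ΔJ).
(d)–(e): forbidden (ΔS, ΔL).
(d)–(f): forbidden (parity, ΔS).
(e)–(f): forbidden (ΔS, ΔL, ΔJ).
Allowed pairs: 1 of 15.

1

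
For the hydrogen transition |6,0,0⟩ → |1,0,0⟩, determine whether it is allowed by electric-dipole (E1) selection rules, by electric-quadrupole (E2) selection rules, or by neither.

Δl = 0 − 0 = +0; l_i + l_f = 0.
Δm_l = +0.
E1 (Δl = ±1, |Δm_l| ≤ 1): not satisfied.
E2 (Δl = 0,±2, l_i+l_f ≥ 2, |Δm_l| ≤ 2): not satisfied.

neither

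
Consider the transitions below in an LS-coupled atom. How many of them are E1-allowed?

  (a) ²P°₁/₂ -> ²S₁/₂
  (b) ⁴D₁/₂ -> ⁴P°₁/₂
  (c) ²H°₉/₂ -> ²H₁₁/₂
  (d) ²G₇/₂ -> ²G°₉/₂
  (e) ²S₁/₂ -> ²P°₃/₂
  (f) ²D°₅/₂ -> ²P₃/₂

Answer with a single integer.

(a) allowed
(b) allowed
(c) allowed
(d) allowed
(e) allowed
(f) allowed
Total allowed: 6 of 6.

6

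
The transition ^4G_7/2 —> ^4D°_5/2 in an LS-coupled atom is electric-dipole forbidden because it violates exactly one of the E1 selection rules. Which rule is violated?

Reading off the term symbols: S 3/2→3/2, L 4→2, J 7/2→5/2, parity even→odd.
Parity must change: even → odd — passes.
ΔJ = 0, ±1 (not J=0↔0): J: 7/2 → 5/2, ΔJ = -1 — passes.
ΔS = 0: S: 3/2 → 3/2 — passes.
ΔL = 0, ±1 (not L=0↔0): L: 4 → 2, ΔL = -2 — fails.

the ΔL = 0, ±1 rule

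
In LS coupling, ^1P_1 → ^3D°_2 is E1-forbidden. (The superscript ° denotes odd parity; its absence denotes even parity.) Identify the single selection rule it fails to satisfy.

the ΔS = 0 rule

Initial level: S=0, L=1, J=1, parity even. Final level: S=1, L=2, J=2, parity odd.
ΔL = 0, ±1 (not L=0↔0): L: 1 → 2, ΔL = +1 — ✓.
ΔS = 0: S: 0 → 1 — ✗.
ΔJ = 0, ±1 (not J=0↔0): J: 1 → 2, ΔJ = +1 — ✓.
Parity must change: even → odd — ✓.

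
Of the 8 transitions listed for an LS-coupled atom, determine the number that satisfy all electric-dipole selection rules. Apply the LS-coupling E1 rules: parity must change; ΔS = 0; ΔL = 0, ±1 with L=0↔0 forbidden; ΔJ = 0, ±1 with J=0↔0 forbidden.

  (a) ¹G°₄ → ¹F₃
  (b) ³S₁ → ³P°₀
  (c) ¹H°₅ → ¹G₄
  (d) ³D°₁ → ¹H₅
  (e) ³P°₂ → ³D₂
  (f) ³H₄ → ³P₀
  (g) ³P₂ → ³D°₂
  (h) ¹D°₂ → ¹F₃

6

(a) allowed
(b) allowed
(c) allowed
(d) forbidden (ΔS, ΔL, ΔJ fail)
(e) allowed
(f) forbidden (parity, ΔL, ΔJ fail)
(g) allowed
(h) allowed
Total allowed: 6 of 8.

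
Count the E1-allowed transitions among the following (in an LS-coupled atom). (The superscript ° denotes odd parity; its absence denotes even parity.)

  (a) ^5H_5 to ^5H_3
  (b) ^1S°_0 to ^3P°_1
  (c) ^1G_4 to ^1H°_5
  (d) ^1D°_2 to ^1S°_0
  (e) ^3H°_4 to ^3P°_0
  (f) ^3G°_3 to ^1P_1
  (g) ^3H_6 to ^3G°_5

2

(a) forbidden (parity, ΔJ fail)
(b) forbidden (parity, ΔS fail)
(c) allowed
(d) forbidden (parity, ΔL, ΔJ fail)
(e) forbidden (parity, ΔL, ΔJ fail)
(f) forbidden (ΔS, ΔL, ΔJ fail)
(g) allowed
Total allowed: 2 of 7.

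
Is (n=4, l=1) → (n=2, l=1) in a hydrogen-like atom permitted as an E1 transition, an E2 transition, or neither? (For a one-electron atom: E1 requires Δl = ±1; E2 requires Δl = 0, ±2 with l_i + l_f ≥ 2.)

E2

Δl = 1 − 1 = +0; l_i + l_f = 2.
E1 (Δl = ±1): not satisfied.
E2 (Δl = 0,±2, l_i+l_f ≥ 2): satisfied.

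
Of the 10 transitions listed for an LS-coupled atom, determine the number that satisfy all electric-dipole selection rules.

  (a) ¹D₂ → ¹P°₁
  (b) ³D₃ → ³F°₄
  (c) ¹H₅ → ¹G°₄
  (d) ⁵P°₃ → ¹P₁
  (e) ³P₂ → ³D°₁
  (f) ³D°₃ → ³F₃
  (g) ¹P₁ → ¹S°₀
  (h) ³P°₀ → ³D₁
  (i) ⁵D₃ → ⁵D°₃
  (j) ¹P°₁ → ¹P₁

(a) allowed
(b) allowed
(c) allowed
(d) forbidden (ΔS, ΔJ fail)
(e) allowed
(f) allowed
(g) allowed
(h) allowed
(i) allowed
(j) allowed
Total allowed: 9 of 10.

9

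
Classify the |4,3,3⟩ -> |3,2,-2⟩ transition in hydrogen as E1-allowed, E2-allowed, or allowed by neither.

neither

Δl = 2 − 3 = -1; l_i + l_f = 5.
Δm_l = -5.
E1 (Δl = ±1, |Δm_l| ≤ 1): not satisfied.
E2 (Δl = 0,±2, l_i+l_f ≥ 2, |Δm_l| ≤ 2): not satisfied.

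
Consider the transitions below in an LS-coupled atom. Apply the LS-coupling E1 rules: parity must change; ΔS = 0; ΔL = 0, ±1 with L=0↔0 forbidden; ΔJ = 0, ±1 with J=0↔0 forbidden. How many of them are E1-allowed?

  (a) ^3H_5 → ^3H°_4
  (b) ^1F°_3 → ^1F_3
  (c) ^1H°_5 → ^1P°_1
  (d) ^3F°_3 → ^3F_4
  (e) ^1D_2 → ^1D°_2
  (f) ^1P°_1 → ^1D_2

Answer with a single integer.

(a) allowed
(b) allowed
(c) forbidden (parity, ΔL, ΔJ fail)
(d) allowed
(e) allowed
(f) allowed
Total allowed: 5 of 6.

5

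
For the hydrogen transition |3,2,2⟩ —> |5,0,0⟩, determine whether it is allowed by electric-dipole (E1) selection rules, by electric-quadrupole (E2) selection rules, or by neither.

Δl = 0 − 2 = -2; l_i + l_f = 2.
Δm_l = -2.
E1 (Δl = ±1, |Δm_l| ≤ 1): not satisfied.
E2 (Δl = 0,±2, l_i+l_f ≥ 2, |Δm_l| ≤ 2): satisfied.

E2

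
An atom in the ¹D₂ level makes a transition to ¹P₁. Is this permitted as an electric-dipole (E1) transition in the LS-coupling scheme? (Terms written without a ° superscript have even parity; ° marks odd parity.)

Parity must change: even → even — violated.
ΔS = 0: S: 0 → 0 — satisfied.
ΔL = 0, ±1 (not L=0↔0): L: 2 → 1, ΔL = -1 — satisfied.
ΔJ = 0, ±1 (not J=0↔0): J: 2 → 1, ΔJ = -1 — satisfied.
Rule(s) violated: parity.

forbidden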